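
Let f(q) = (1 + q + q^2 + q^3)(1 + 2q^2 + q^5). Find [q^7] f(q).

1

(1 + q + q^2 + q^3) has coefficients 1,1,1,1 for degrees 0…3.
(1 + 2q^2 + q^5) has coefficients 1,0,2,0,0,1,0,0 for degrees 0…7.
[q^7] = 1·0 + 1·0 + 1·1 + 1·0 = 1.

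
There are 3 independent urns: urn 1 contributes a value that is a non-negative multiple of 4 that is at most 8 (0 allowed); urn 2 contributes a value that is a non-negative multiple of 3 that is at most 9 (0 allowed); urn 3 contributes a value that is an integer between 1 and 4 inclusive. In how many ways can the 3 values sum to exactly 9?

The generating function for the choices is (1 + x⁴ + x⁸)·(1 + x³ + x⁶ + x⁹)·(x + x² + x³ + x⁴); the count is [x⁹].
(1 + x⁴ + x⁸) has coefficients 1,0,0,0,1,0,0,0,1 for degrees 0…8.
(1 + x³ + x⁶ + x⁹) has coefficients 1,0,0,1,0,0,1,0,0,1 for degrees 0…9.
Finally multiplying by (x + x² + x³ + x⁴), the product of all factors after the first has coefficients 0,1,1,1,2,1,1,2,1,1 for degrees 0…9.
[x⁹] = 1·1 + 1·1 + 1·1 = 3.

3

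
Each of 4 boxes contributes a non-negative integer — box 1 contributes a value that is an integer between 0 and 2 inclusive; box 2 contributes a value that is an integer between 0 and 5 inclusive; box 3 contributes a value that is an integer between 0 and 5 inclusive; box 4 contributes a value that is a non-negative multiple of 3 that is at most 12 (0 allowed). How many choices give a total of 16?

The generating function for the choices is (1 + x + x^2)·(1 + x + x^2 + x^3 + x^4 + x^5)·(1 + x + x^2 + x^3 + x^4 + x^5)·(1 + x^3 + x^6 + x^9 + x^12); the count is [x^16].
(1 + x + x^2) has coefficients 1,1,1 for degrees 0…2.
(1 + x + x^2 + x^3 + x^4 + x^5) has coefficients 1,1,1,1,1,1,0,0,0,0,0,0,0,0,0,0,0 for degrees 0…16.
Multiplying by (1 + x + x^2 + x^3 + x^4 + x^5) gives running coefficients 1,2,3,4,5,6,5,4,3,2,1,0,0,0,0,0,0 for degrees 0…16.
Finally multiplying by (1 + x^3 + x^6 + x^9 + x^12), the product of all factors after the first has coefficients 1,2,3,5,7,9,10,11,12,12,12,12,12,12,12,11,10 for degrees 0…16.
[x^16] = 1·10 + 1·11 + 1·12 = 33.

33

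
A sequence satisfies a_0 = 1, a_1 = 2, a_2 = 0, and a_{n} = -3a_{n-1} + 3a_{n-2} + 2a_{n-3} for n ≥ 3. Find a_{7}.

1100

The ordinary generating function has denominator 1 + 3q - 3q^2 - 2q^3.
Iterating the recurrence: a_0,…,a_{7} = 1, 2, 0, 8, -20, 84, -296, 1100.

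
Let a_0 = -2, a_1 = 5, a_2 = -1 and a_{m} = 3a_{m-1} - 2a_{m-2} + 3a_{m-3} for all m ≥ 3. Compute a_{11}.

The ordinary generating function has denominator 1 - 3t + 2t^2 - 3t^3.
Iterating the recurrence: a_0,…,a_{11} = -2, 5, -1, -19, -40, -85, -232, -646, -1729, -4591, -12253, -32764.

-32764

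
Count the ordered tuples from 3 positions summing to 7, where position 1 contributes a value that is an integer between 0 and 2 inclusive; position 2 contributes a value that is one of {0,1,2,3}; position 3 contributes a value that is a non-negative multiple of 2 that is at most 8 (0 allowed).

The generating function for the choices is (1 + y + y²)·(1 + y + y² + y³)·(1 + y² + y⁴ + y⁶ + y⁸); the count is [y⁷].
(1 + y + y²) has coefficients 1,1,1 for degrees 0…2.
(1 + y + y² + y³) has coefficients 1,1,1,1,0,0,0,0 for degrees 0…7.
Finally multiplying by (1 + y² + y⁴ + y⁶ + y⁸), the product of all factors after the first has coefficients 1,1,2,2,2,2,2,2 for degrees 0…7.
[y⁷] = 1·2 + 1·2 + 1·2 = 6.

6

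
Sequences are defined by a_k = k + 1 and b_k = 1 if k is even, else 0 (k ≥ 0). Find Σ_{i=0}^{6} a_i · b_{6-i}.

Write out a_i and b_{6-i} for i = 0,…,6 and sum the products.
Σ = 1·1 + 2·0 + 3·1 + 4·0 + 5·1 + 6·0 + 7·1 = 16.

16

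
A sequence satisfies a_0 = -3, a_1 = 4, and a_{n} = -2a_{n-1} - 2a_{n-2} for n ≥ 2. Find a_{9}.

64

The ordinary generating function has denominator 1 + 2t + 2t^2.
Iterating the recurrence: a_0,…,a_{9} = -3, 4, -2, -4, 12, -16, 8, 16, -48, 64.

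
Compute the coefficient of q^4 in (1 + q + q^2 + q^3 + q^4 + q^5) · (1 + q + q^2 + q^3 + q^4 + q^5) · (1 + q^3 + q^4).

8

(1 + q + q^2 + q^3 + q^4 + q^5) has coefficients 1,1,1,1,1 for degrees 0…4.
(1 + q + q^2 + q^3 + q^4 + q^5) has coefficients 1,1,1,1,1 for degrees 0…4.
Finally multiplying by (1 + q^3 + q^4), the product of all factors after the first has coefficients 1,1,1,2,3 for degrees 0…4.
[q^4] = 1·3 + 1·2 + 1·1 + 1·1 + 1·1 = 8.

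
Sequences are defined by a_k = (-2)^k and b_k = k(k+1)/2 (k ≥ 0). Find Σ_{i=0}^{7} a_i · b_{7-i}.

This is [x^7] in the product of the two ordinary generating functions.
Σ = 1·28 − 2·21 + 4·15 − 8·10 + 16·6 − 32·3 + 64·1 − 128·0 = 30.

30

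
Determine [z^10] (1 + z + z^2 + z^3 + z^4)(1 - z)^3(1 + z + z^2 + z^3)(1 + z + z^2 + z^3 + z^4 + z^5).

1

(1 + z + z^2 + z^3 + z^4) has coefficients 1,1,1,1,1 for degrees 0…4.
(1 - z)^3 has coefficients 1,-3,3,-1,0,0,0,0,0,0,0 for degrees 0…10.
Multiplying by (1 + z + z^2 + z^3) gives running coefficients 1,-2,1,0,-1,2,-1,0,0,0,0 for degrees 0…10.
Finally multiplying by (1 + z + z^2 + z^3 + z^4 + z^5), the product of all factors after the first has coefficients 1,-1,0,0,-1,1,-1,1,0,0,1 for degrees 0…10.
[z^10] = 1·1 + 1·0 + 1·0 + 1·1 + 1·(-1) = 1.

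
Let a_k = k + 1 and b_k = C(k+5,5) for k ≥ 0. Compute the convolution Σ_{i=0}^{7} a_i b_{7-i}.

3432

The convolution is the x^7 coefficient of A(x)B(x).
Σ = 1·792 + 2·462 + 3·252 + 4·126 + 5·56 + 6·21 + 7·6 + 8·1 = 3432.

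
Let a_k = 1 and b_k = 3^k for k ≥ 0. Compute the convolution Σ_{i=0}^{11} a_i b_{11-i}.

Write out a_i and b_{11-i} for i = 0,…,11 and sum the products.
Σ = 1·177147 + 1·59049 + 1·19683 + 1·6561 + 1·2187 + 1·729 + 1·243 + 1·81 + 1·27 + 1·9 + 1·3 + 1·1 = 265720.

265720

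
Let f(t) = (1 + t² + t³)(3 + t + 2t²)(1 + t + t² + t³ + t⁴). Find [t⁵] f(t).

15

(1 + t² + t³) has coefficients 1,0,1,1 for degrees 0…3.
(3 + t + 2t²) has coefficients 3,1,2,0,0,0 for degrees 0…5.
Finally multiplying by (1 + t + t² + t³ + t⁴), the product of all factors after the first has coefficients 3,4,6,6,6,3 for degrees 0…5.
[t⁵] = 1·3 + 1·6 + 1·6 = 15.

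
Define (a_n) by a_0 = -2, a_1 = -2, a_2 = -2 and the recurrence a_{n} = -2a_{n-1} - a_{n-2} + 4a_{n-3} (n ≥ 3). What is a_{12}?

The ordinary generating function has denominator 1 + 2t + t^2 - 4t^3.
Iterating the recurrence: a_0,…,a_{12} = -2, -2, -2, -2, -2, -2, -2, -2, -2, -2, -2, -2, -2.

-2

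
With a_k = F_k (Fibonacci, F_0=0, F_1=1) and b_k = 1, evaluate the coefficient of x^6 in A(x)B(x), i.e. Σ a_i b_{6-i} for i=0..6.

Write out a_i and b_{6-i} for i = 0,…,6 and sum the products.
Σ = 0·1 + 1·1 + 1·1 + 2·1 + 3·1 + 5·1 + 8·1 = 20.

20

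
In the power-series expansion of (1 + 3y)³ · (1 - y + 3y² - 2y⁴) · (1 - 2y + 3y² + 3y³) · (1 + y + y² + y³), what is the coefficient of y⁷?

(1 + 3y)³ has coefficients 1,9,27,27 for degrees 0…3.
(1 - y + 3y² - 2y⁴) has coefficients 1,-1,3,0,-2,0,0,0 for degrees 0…7.
Multiplying by (1 - 2y + 3y² + 3y³) gives running coefficients 1,-3,8,-6,4,13,-6,-6 for degrees 0…7.
Finally multiplying by (1 + y + y² + y³), the product of all factors after the first has coefficients 1,-2,6,0,3,19,5,5 for degrees 0…7.
[y⁷] = 1·5 + 9·5 + 27·19 + 27·3 = 644.

644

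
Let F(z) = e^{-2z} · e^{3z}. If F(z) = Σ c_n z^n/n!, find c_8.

The EGF product rule gives c_8 = Σ_{k_1+k_2=8} C(8; k_1,k_2) · ∏ g_i(k_i), where e^{-2z} gives (-2)^k; e^{3z} gives (3)^k.
g_1(k) for k = 0…8: 1, -2, 4, -8, 16, -32, 64, -128, 256.
g_2(k) for k = 0…8: 1, 3, 9, 27, 81, 243, 729, 2187, 6561.
c_8 = Σ_k C(8,k)·g_1(k)·g_2(8−k) = 1·1·6561 + 8·(-2)·2187 + 28·4·729 + 56·(-8)·243 + 70·16·81 + 56·(-32)·27 + 28·64·9 + 8·(-128)·3 + 1·256·1 = 6561 − 34992 + 81648 − 108864 + 90720 − 48384 + 16128 − 3072 + 256 = 1.

1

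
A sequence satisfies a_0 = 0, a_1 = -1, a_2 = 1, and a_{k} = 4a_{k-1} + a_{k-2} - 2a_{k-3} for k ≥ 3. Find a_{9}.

The ordinary generating function has denominator 1 - 4t - t^2 + 2t^3.
Iterating the recurrence: a_0,…,a_{9} = 0, -1, 1, 3, 15, 61, 253, 1043, 4303, 17749.

17749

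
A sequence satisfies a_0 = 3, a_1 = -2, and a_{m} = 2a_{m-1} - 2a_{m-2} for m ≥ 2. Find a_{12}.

The ordinary generating function has denominator 1 - 2x + 2x^2.
Iterating the recurrence: a_0,…,a_{12} = 3, -2, -10, -16, -12, 8, 40, 64, 48, -32, -160, -256, -192.

-192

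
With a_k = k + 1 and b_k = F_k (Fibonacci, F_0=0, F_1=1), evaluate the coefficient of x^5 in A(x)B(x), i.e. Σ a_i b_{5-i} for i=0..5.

Write out a_i and b_{5-i} for i = 0,…,5 and sum the products.
Σ = 1·5 + 2·3 + 3·2 + 4·1 + 5·1 + 6·0 = 26.

26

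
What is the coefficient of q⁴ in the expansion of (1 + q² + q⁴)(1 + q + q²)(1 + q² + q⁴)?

(1 + q² + q⁴) has coefficients 1,0,1,0,1 for degrees 0…4.
(1 + q + q²) has coefficients 1,1,1,0,0 for degrees 0…4.
Finally multiplying by (1 + q² + q⁴), the product of all factors after the first has coefficients 1,1,2,1,2 for degrees 0…4.
[q⁴] = 1·2 + 1·2 + 1·1 = 5.

5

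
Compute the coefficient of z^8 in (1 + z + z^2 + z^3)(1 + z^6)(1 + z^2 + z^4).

(1 + z + z^2 + z^3) has coefficients 1,1,1,1 for degrees 0…3.
(1 + z^6) has coefficients 1,0,0,0,0,0,1,0,0 for degrees 0…8.
Finally multiplying by (1 + z^2 + z^4), the product of all factors after the first has coefficients 1,0,1,0,1,0,1,0,1 for degrees 0…8.
[z^8] = 1·1 + 1·0 + 1·1 + 1·0 = 2.

2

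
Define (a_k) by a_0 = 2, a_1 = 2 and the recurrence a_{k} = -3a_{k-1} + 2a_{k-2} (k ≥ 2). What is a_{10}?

The ordinary generating function has denominator 1 + 3z - 2z^2.
Iterating the recurrence: a_0,…,a_{10} = 2, 2, -2, 10, -34, 122, -434, 1546, -5506, 19610, -69842.

-69842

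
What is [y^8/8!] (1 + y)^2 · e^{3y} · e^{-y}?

The EGF product rule gives c_8 = Σ_{k_1+k_2+k_3=8} C(8; k_1,k_2,k_3) · ∏ g_i(k_i), where (1+y)^2 gives the falling factorial (2)_k; e^{3y} gives (3)^k; e^{-y} gives (-1)^k.
g_1(k) for k = 0…8: 1, 2, 2, 0, 0, 0, 0, 0, 0.
g_2(k) for k = 0…8: 1, 3, 9, 27, 81, 243, 729, 2187, 6561.
g_3(k) for k = 0…8: 1, -1, 1, -1, 1, -1, 1, -1, 1.
First combine the last two factors: h(k) = Σ_j C(k,j)·g_2(j)·g_3(k−j) for k = 0…8: 1, 2, 4, 8, 16, 32, 64, 128, 256.
c_8 = Σ_k C(8,k)·g_1(k)·h(8−k) = 1·1·256 + 8·2·128 + 28·2·64 = 256 + 2048 + 3584 = 5888.

5888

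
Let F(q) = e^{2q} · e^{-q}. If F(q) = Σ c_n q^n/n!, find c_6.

The EGF product rule gives c_6 = Σ_{k_1+k_2=6} C(6; k_1,k_2) · ∏ g_i(k_i), where e^{2q} gives (2)^k; e^{-q} gives (-1)^k.
g_1(k) for k = 0…6: 1, 2, 4, 8, 16, 32, 64.
g_2(k) for k = 0…6: 1, -1, 1, -1, 1, -1, 1.
c_6 = Σ_k C(6,k)·g_1(k)·g_2(6−k) = 1·1·1 + 6·2·(-1) + 15·4·1 + 20·8·(-1) + 15·16·1 + 6·32·(-1) + 1·64·1 = 1 − 12 + 60 − 160 + 240 − 192 + 64 = 1.

1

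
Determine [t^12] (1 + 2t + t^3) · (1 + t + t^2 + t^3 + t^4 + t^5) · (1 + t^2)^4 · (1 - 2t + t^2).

11

(1 + 2t + t^3) has coefficients 1,2,0,1 for degrees 0…3.
(1 + t + t^2 + t^3 + t^4 + t^5) has coefficients 1,1,1,1,1,1,0,0,0,0,0,0,0 for degrees 0…12.
Multiplying by (1 + t^2)^4 gives running coefficients 1,1,5,5,11,11,14,14,11,11,5,5,1 for degrees 0…12.
Finally multiplying by (1 - 2t + t^2), the product of all factors after the first has coefficients 1,-1,4,-4,6,-6,3,-3,-3,3,-6,6,-4 for degrees 0…12.
[t^12] = 1·(-4) + 2·6 + 1·3 = 11.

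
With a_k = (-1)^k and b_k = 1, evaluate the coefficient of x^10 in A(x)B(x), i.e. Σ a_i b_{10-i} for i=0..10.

The convolution is the x^10 coefficient of A(x)B(x).
Σ = 1·1 − 1·1 + 1·1 − 1·1 + 1·1 − 1·1 + 1·1 − 1·1 + 1·1 − 1·1 + 1·1 = 1.

1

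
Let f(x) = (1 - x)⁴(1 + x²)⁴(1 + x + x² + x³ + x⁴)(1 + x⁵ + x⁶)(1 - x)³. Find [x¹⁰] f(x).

(1 - x)⁴ has coefficients 1,-4,6,-4,1 for degrees 0…4.
(1 + x²)⁴ has coefficients 1,0,4,0,6,0,4,0,1,0,0 for degrees 0…10.
Multiplying by (1 + x + x² + x³ + x⁴) gives running coefficients 1,1,5,5,11,10,14,10,11,5,5 for degrees 0…10.
Multiplying by (1 + x⁵ + x⁶) gives running coefficients 1,1,5,5,11,11,16,16,21,21,26 for degrees 0…10.
Finally multiplying by (1 - x)³, the product of all factors after the first has coefficients 1,-2,5,-8,10,-12,11,-10,10,-10,10 for degrees 0…10.
[x¹⁰] = 1·10 − 4·(-10) + 6·10 − 4·(-10) + 1·11 = 161.

161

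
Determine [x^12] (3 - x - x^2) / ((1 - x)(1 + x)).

2

The denominator gives the recurrence a_n = a_(n−2) for n ≥ 3; the numerator fixes a_0 = 3, a_1 = -1, a_2 = 2.
Iterating: 3, -1, 2, -1, 2, -1, 2, -1, 2, -1, 2, -1, 2, so a_12 = 2.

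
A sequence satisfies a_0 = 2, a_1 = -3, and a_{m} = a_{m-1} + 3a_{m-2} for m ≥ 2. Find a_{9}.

-222

The ordinary generating function has denominator 1 - z - 3z^2.
Iterating the recurrence: a_0,…,a_{9} = 2, -3, 3, -6, 3, -15, -6, -51, -69, -222.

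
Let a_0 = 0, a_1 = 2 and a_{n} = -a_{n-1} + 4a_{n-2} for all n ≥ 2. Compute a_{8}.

-882

The ordinary generating function has denominator 1 + t - 4t^2.
Iterating the recurrence: a_0,…,a_{8} = 0, 2, -2, 10, -18, 58, -130, 362, -882.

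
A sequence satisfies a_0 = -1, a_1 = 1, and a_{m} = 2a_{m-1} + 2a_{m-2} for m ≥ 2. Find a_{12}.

13376

The ordinary generating function has denominator 1 - 2x - 2x^2.
Iterating the recurrence: a_0,…,a_{12} = -1, 1, 0, 2, 4, 12, 32, 88, 240, 656, 1792, 4896, 13376.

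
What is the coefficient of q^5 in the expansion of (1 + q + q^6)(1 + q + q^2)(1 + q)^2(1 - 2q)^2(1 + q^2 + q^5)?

9

(1 + q + q^6) has coefficients 1,1,0,0,0,0 for degrees 0…5.
(1 + q + q^2) has coefficients 1,1,1,0,0,0 for degrees 0…5.
Multiplying by (1 + q)^2 gives running coefficients 1,3,4,3,1,0 for degrees 0…5.
Multiplying by (1 - 2q)^2 gives running coefficients 1,-1,-4,-1,5,8 for degrees 0…5.
Finally multiplying by (1 + q^2 + q^5), the product of all factors after the first has coefficients 1,-1,-3,-2,1,8 for degrees 0…5.
[q^5] = 1·8 + 1·1 = 9.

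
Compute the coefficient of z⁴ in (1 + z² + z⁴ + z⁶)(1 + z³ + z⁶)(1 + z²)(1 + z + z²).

5

(1 + z² + z⁴ + z⁶) has coefficients 1,0,1,0,1 for degrees 0…4.
(1 + z³ + z⁶) has coefficients 1,0,0,1,0 for degrees 0…4.
Multiplying by (1 + z²) gives running coefficients 1,0,1,1,0 for degrees 0…4.
Finally multiplying by (1 + z + z²), the product of all factors after the first has coefficients 1,1,2,2,2 for degrees 0…4.
[z⁴] = 1·2 + 1·2 + 1·1 = 5.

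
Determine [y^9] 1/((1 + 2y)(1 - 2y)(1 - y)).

The denominator gives the recurrence a_n = a_(n−1) + 4a_(n−2) − 4a_(n−3) for n ≥ 3; the numerator fixes a_0 = 1, a_1 = 1, a_2 = 5.
Iterating: 1, 1, 5, 5, 21, 21, 85, 85, 341, 341, so a_9 = 341.

341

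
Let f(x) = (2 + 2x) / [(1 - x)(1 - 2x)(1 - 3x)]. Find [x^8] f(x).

75662

The denominator gives the recurrence a_n = 6a_(n−1) − 11a_(n−2) + 6a_(n−3) for n ≥ 3; the numerator fixes a_0 = 2, a_1 = 14, a_2 = 62.
Iterating: 2, 14, 62, 230, 782, 2534, 7982, 24710, 75662, so a_8 = 75662.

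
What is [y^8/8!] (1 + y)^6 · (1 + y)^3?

The EGF product rule gives c_8 = Σ_{k_1+k_2=8} C(8; k_1,k_2) · ∏ g_i(k_i), where (1+y)^6 gives the falling factorial (6)_k; (1+y)^3 gives the falling factorial (3)_k.
g_1(k) for k = 0…8: 1, 6, 30, 120, 360, 720, 720, 0, 0.
g_2(k) for k = 0…8: 1, 3, 6, 6, 0, 0, 0, 0, 0.
c_8 = Σ_k C(8,k)·g_1(k)·g_2(8−k) = 56·720·6 + 28·720·6 = 241920 + 120960 = 362880.

362880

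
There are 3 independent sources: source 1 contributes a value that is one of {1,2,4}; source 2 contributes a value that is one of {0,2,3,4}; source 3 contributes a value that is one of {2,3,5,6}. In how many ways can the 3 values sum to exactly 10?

The generating function for the choices is (t + t^2 + t^4)·(1 + t^2 + t^3 + t^4)·(t^2 + t^3 + t^5 + t^6); the count is [t^10].
(t + t^2 + t^4) has coefficients 0,1,1,0,1 for degrees 0…4.
(1 + t^2 + t^3 + t^4) has coefficients 1,0,1,1,1,0,0,0,0,0,0 for degrees 0…10.
Finally multiplying by (t^2 + t^3 + t^5 + t^6), the product of all factors after the first has coefficients 0,0,1,1,1,3,3,2,2,2,1 for degrees 0…10.
[t^10] = 1·2 + 1·2 + 1·3 = 7.

7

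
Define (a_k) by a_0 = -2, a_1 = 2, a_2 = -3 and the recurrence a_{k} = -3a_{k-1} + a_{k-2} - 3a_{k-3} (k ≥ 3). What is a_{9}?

The ordinary generating function has denominator 1 + 3q - q^2 + 3q^3.
Iterating the recurrence: a_0,…,a_{9} = -2, 2, -3, 17, -60, 206, -729, 2573, -9066, 31958.

31958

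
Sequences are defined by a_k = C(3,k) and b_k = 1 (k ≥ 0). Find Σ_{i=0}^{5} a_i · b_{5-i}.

8

Write out a_i and b_{5-i} for i = 0,…,5 and sum the products.
Σ = 1·1 + 3·1 + 3·1 + 1·1 + 0·1 + 0·1 = 8.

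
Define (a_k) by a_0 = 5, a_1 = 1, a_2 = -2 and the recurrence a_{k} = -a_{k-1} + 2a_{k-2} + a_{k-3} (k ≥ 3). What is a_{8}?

The ordinary generating function has denominator 1 + x - 2x^2 - x^3.
Iterating the recurrence: a_0,…,a_{8} = 5, 1, -2, 9, -12, 28, -43, 87, -145.

-145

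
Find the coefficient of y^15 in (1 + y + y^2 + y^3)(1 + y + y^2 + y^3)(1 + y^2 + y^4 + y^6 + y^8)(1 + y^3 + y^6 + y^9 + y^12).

(1 + y + y^2 + y^3) has coefficients 1,1,1,1 for degrees 0…3.
(1 + y + y^2 + y^3) has coefficients 1,1,1,1,0,0,0,0,0,0,0,0,0,0,0,0 for degrees 0…15.
Multiplying by (1 + y^2 + y^4 + y^6 + y^8) gives running coefficients 1,1,2,2,2,2,2,2,2,2,1,1,0,0,0,0 for degrees 0…15.
Finally multiplying by (1 + y^3 + y^6 + y^9 + y^12), the product of all factors after the first has coefficients 1,1,2,3,3,4,5,5,6,7,6,7,7,6,7,6 for degrees 0…15.
[y^15] = 1·6 + 1·7 + 1·6 + 1·7 = 26.

26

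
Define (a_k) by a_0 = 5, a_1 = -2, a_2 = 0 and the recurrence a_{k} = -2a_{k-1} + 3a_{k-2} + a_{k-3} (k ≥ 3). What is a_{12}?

The ordinary generating function has denominator 1 + 2y - 3y^2 - y^3.
Iterating the recurrence: a_0,…,a_{12} = 5, -2, 0, -1, 0, -3, 5, -19, 50, -152, 435, -1276, 3705.

3705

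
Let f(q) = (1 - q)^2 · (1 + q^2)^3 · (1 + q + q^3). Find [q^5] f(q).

(1 - q)^2 has coefficients 1,-2,1 for degrees 0…2.
(1 + q^2)^3 has coefficients 1,0,3,0,3,0 for degrees 0…5.
Finally multiplying by (1 + q + q^3), the product of all factors after the first has coefficients 1,1,3,4,3,6 for degrees 0…5.
[q^5] = 1·6 − 2·3 + 1·4 = 4.

4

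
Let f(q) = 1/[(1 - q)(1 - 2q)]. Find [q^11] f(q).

The denominator gives the recurrence a_n = 3a_(n−1) − 2a_(n−2) for n ≥ 2; the numerator fixes a_0 = 1, a_1 = 3.
Iterating: 1, 3, 7, 15, 31, 63, 127, 255, 511, 1023, 2047, 4095, so a_11 = 4095.

4095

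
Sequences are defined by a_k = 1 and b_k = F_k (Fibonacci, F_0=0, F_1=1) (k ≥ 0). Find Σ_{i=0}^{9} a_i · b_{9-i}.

This is [x^9] in the product of the two ordinary generating functions.
Σ = 1·34 + 1·21 + 1·13 + 1·8 + 1·5 + 1·3 + 1·2 + 1·1 + 1·1 + 1·0 = 88.

88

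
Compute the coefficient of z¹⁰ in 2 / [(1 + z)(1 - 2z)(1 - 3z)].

262990

Partial fractions give a closed form: a_n = (1/6)·(-1)^n + (-8/3)·2^n + (9/2)·3^n.
At n = 10: a_10 = 262990.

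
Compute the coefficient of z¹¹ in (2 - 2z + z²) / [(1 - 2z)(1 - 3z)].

The denominator gives the recurrence a_n = 5a_(n−1) − 6a_(n−2) for n ≥ 3; the numerator fixes a_0 = 2, a_1 = 8, a_2 = 29.
Iterating: 2, 8, 29, 97, 311, 973, 2999, 9157, 27791, 84013, 253319, 762517, so a_11 = 762517.

762517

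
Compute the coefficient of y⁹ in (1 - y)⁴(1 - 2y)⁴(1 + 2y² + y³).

(1 - y)⁴ has coefficients 1,-4,6,-4,1 for degrees 0…4.
(1 - 2y)⁴ has coefficients 1,-8,24,-32,16,0,0,0,0,0 for degrees 0…9.
Finally multiplying by (1 + 2y² + y³), the product of all factors after the first has coefficients 1,-8,26,-47,56,-40,0,16,0,0 for degrees 0…9.
[y⁹] = 1·0 − 4·0 + 6·16 − 4·0 + 1·(-40) = 56.

56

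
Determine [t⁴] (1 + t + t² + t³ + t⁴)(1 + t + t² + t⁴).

4

(1 + t + t² + t³ + t⁴) has coefficients 1,1,1,1,1 for degrees 0…4.
(1 + t + t² + t⁴) has coefficients 1,1,1,0,1 for degrees 0…4.
[t⁴] = 1·1 + 1·0 + 1·1 + 1·1 + 1·1 = 4.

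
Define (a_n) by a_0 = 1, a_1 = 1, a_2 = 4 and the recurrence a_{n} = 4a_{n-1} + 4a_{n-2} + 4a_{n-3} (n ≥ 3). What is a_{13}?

The ordinary generating function has denominator 1 - 4y - 4y^2 - 4y^3.
Iterating the recurrence: a_0,…,a_{13} = 1, 1, 4, 24, 116, 576, 2864, 14224, 70656, 350976, 1743424, 8660224, 43018496, 213688576.

213688576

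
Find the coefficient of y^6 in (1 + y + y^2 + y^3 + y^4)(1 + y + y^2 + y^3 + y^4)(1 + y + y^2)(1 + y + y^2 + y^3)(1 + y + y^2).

(1 + y + y^2 + y^3 + y^4) has coefficients 1,1,1,1,1 for degrees 0…4.
(1 + y + y^2 + y^3 + y^4) has coefficients 1,1,1,1,1,0,0 for degrees 0…6.
Multiplying by (1 + y + y^2) gives running coefficients 1,2,3,3,3,2,1 for degrees 0…6.
Multiplying by (1 + y + y^2 + y^3) gives running coefficients 1,3,6,9,11,11,9 for degrees 0…6.
Finally multiplying by (1 + y + y^2), the product of all factors after the first has coefficients 1,4,10,18,26,31,31 for degrees 0…6.
[y^6] = 1·31 + 1·31 + 1·26 + 1·18 + 1·10 = 116.

116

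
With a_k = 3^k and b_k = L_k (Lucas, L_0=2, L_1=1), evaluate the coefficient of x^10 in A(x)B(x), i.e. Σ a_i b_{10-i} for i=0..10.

The convolution is the t^10 coefficient of A(t)B(t).
Σ = 1·123 + 3·76 + 9·47 + 27·29 + 81·18 + 243·11 + 729·7 + 2187·4 + 6561·3 + 19683·1 + 59049·2 = 177003.

177003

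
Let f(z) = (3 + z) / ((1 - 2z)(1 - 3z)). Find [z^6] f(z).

6842

The denominator gives the recurrence a_n = 5a_(n−1) − 6a_(n−2) for n ≥ 3; the numerator fixes a_0 = 3, a_1 = 16, a_2 = 62.
Iterating: 3, 16, 62, 214, 698, 2206, 6842, so a_6 = 6842.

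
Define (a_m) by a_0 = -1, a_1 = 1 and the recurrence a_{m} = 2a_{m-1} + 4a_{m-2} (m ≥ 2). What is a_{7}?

The ordinary generating function has denominator 1 - 2q - 4q^2.
Iterating the recurrence: a_0,…,a_{7} = -1, 1, -2, 0, -8, -16, -64, -192.

-192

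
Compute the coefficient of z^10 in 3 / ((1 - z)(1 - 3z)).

The denominator gives the recurrence a_n = 4a_(n−1) − 3a_(n−2) for n ≥ 2; the numerator fixes a_0 = 3, a_1 = 12.
Iterating: 3, 12, 39, 120, 363, 1092, 3279, 9840, 29523, 88572, 265719, so a_10 = 265719.

265719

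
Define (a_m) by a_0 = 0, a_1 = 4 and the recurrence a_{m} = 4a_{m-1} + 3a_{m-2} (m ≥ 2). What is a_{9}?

762052

The ordinary generating function has denominator 1 - 4y - 3y^2.
Iterating the recurrence: a_0,…,a_{9} = 0, 4, 16, 76, 352, 1636, 7600, 35308, 164032, 762052.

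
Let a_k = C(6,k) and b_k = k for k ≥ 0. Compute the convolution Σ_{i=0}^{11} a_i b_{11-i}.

This is [x^11] in the product of the two ordinary generating functions.
Σ = 1·11 + 6·10 + 15·9 + 20·8 + 15·7 + 6·6 + 1·5 + 0·4 + 0·3 + 0·2 + 0·1 + 0·0 = 512.

512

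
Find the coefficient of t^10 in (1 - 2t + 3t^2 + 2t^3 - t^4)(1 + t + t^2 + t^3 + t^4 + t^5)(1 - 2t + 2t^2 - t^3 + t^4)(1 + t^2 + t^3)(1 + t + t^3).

(1 - 2t + 3t^2 + 2t^3 - t^4) has coefficients 1,-2,3,2,-1 for degrees 0…4.
(1 + t + t^2 + t^3 + t^4 + t^5) has coefficients 1,1,1,1,1,1,0,0,0,0,0 for degrees 0…10.
Multiplying by (1 - 2t + 2t^2 - t^3 + t^4) gives running coefficients 1,-1,1,0,1,1,0,2,0,1,0 for degrees 0…10.
Multiplying by (1 + t^2 + t^3) gives running coefficients 1,-1,2,0,1,2,1,4,1,3,2 for degrees 0…10.
Finally multiplying by (1 + t + t^3), the product of all factors after the first has coefficients 1,0,1,3,0,5,3,6,7,5,9 for degrees 0…10.
[t^10] = 1·9 − 2·5 + 3·7 + 2·6 − 1·3 = 29.

29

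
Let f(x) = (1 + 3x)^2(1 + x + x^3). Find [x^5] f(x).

9

(1 + 3x)^2 has coefficients 1,6,9 for degrees 0…2.
(1 + x + x^3) has coefficients 1,1,0,1,0,0 for degrees 0…5.
[x^5] = 1·0 + 6·0 + 9·1 = 9.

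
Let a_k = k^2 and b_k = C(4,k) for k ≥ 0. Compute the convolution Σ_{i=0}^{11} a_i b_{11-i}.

Write out a_i and b_{11-i} for i = 0,…,11 and sum the products.
Σ = 0·0 + 1·0 + 4·0 + 9·0 + 16·0 + 25·0 + 36·0 + 49·1 + 64·4 + 81·6 + 100·4 + 121·1 = 1312.

1312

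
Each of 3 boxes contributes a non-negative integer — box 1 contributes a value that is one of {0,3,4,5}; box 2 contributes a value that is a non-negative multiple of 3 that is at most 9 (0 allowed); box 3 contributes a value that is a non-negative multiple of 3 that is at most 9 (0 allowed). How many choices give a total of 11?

The generating function for the choices is (1 + x³ + x⁴ + x⁵)·(1 + x³ + x⁶ + x⁹)·(1 + x³ + x⁶ + x⁹); the count is [x¹¹].
(1 + x³ + x⁴ + x⁵) has coefficients 1,0,0,1,1,1 for degrees 0…5.
(1 + x³ + x⁶ + x⁹) has coefficients 1,0,0,1,0,0,1,0,0,1,0,0 for degrees 0…11.
Finally multiplying by (1 + x³ + x⁶ + x⁹), the product of all factors after the first has coefficients 1,0,0,2,0,0,3,0,0,4,0,0 for degrees 0…11.
[x¹¹] = 1·0 + 1·0 + 1·0 + 1·3 = 3.

3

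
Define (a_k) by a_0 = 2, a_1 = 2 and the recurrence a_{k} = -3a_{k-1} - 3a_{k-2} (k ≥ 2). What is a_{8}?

324

The ordinary generating function has denominator 1 + 3y + 3y^2.
Iterating the recurrence: a_0,…,a_{8} = 2, 2, -12, 30, -54, 72, -54, -54, 324.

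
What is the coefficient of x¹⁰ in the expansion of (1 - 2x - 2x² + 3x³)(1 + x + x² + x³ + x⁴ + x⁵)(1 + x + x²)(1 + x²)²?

8

(1 - 2x - 2x² + 3x³) has coefficients 1,-2,-2,3 for degrees 0…3.
(1 + x + x² + x³ + x⁴ + x⁵) has coefficients 1,1,1,1,1,1,0,0,0,0,0 for degrees 0…10.
Multiplying by (1 + x + x²) gives running coefficients 1,2,3,3,3,3,2,1,0,0,0 for degrees 0…10.
Finally multiplying by (1 + x²)², the product of all factors after the first has coefficients 1,2,5,7,10,11,11,10,7,5,2 for degrees 0…10.
[x¹⁰] = 1·2 − 2·5 − 2·7 + 3·10 = 8.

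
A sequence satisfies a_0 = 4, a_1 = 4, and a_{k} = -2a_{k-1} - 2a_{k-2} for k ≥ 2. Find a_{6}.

The ordinary generating function has denominator 1 + 2y + 2y^2.
Iterating the recurrence: a_0,…,a_{6} = 4, 4, -16, 24, -16, -16, 64.

64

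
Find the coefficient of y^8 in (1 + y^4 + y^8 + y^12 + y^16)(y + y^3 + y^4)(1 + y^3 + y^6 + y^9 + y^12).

(1 + y^4 + y^8 + y^12 + y^16) has coefficients 1,0,0,0,1,0,0,0,1 for degrees 0…8.
(y + y^3 + y^4) has coefficients 0,1,0,1,1,0,0,0,0 for degrees 0…8.
Finally multiplying by (1 + y^3 + y^6 + y^9 + y^12), the product of all factors after the first has coefficients 0,1,0,1,2,0,1,2,0 for degrees 0…8.
[y^8] = 1·0 + 1·2 + 1·0 = 2.

2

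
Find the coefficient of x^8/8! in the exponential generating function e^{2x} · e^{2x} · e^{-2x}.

The EGF product rule gives c_8 = Σ_{k_1+k_2+k_3=8} C(8; k_1,k_2,k_3) · ∏ g_i(k_i), where e^{2x} gives (2)^k; e^{2x} gives (2)^k; e^{-2x} gives (-2)^k.
g_1(k) for k = 0…8: 1, 2, 4, 8, 16, 32, 64, 128, 256.
g_2(k) for k = 0…8: 1, 2, 4, 8, 16, 32, 64, 128, 256.
g_3(k) for k = 0…8: 1, -2, 4, -8, 16, -32, 64, -128, 256.
First combine the last two factors: h(k) = Σ_j C(k,j)·g_2(j)·g_3(k−j) for k = 0…8: 1, 0, 0, 0, 0, 0, 0, 0, 0.
c_8 = Σ_k C(8,k)·g_1(k)·h(8−k) = 1·256·1 = 256.

256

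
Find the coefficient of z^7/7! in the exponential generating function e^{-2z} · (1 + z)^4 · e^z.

-225

The EGF product rule gives c_7 = Σ_{k_1+k_2+k_3=7} C(7; k_1,k_2,k_3) · ∏ g_i(k_i), where e^{-2z} gives (-2)^k; (1+z)^4 gives the falling factorial (4)_k; e^z gives (1)^k.
g_1(k) for k = 0…7: 1, -2, 4, -8, 16, -32, 64, -128.
g_2(k) for k = 0…7: 1, 4, 12, 24, 24, 0, 0, 0.
g_3(k) for k = 0…7: 1, 1, 1, 1, 1, 1, 1, 1.
First combine the last two factors: h(k) = Σ_j C(k,j)·g_2(j)·g_3(k−j) for k = 0…7: 1, 5, 21, 73, 209, 501, 1045, 1961.
c_7 = Σ_k C(7,k)·g_1(k)·h(7−k) = 1·1·1961 + 7·(-2)·1045 + 21·4·501 + 35·(-8)·209 + 35·16·73 + 21·(-32)·21 + 7·64·5 + 1·(-128)·1 = 1961 − 14630 + 42084 − 58520 + 40880 − 14112 + 2240 − 128 = -225.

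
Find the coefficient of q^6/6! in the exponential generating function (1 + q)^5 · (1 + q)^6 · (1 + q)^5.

The EGF product rule gives c_6 = Σ_{k_1+k_2+k_3=6} C(6; k_1,k_2,k_3) · ∏ g_i(k_i), where (1+q)^5 gives the falling factorial (5)_k; (1+q)^6 gives the falling factorial (6)_k; (1+q)^5 gives the falling factorial (5)_k.
g_1(k) for k = 0…6: 1, 5, 20, 60, 120, 120, 0.
g_2(k) for k = 0…6: 1, 6, 30, 120, 360, 720, 720.
g_3(k) for k = 0…6: 1, 5, 20, 60, 120, 120, 0.
First combine the last two factors: h(k) = Σ_j C(k,j)·g_2(j)·g_3(k−j) for k = 0…6: 1, 11, 110, 990, 7920, 55440, 332640.
c_6 = Σ_k C(6,k)·g_1(k)·h(6−k) = 1·1·332640 + 6·5·55440 + 15·20·7920 + 20·60·990 + 15·120·110 + 6·120·11 = 332640 + 1663200 + 2376000 + 1188000 + 198000 + 7920 = 5765760.

5765760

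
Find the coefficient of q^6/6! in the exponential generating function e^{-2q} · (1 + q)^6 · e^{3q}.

13327

The EGF product rule gives c_6 = Σ_{k_1+k_2+k_3=6} C(6; k_1,k_2,k_3) · ∏ g_i(k_i), where e^{-2q} gives (-2)^k; (1+q)^6 gives the falling factorial (6)_k; e^{3q} gives (3)^k.
g_1(k) for k = 0…6: 1, -2, 4, -8, 16, -32, 64.
g_2(k) for k = 0…6: 1, 6, 30, 120, 360, 720, 720.
g_3(k) for k = 0…6: 1, 3, 9, 27, 81, 243, 729.
First combine the last two factors: h(k) = Σ_j C(k,j)·g_2(j)·g_3(k−j) for k = 0…6: 1, 9, 75, 579, 4149, 27693, 173007.
c_6 = Σ_k C(6,k)·g_1(k)·h(6−k) = 1·1·173007 + 6·(-2)·27693 + 15·4·4149 + 20·(-8)·579 + 15·16·75 + 6·(-32)·9 + 1·64·1 = 173007 − 332316 + 248940 − 92640 + 18000 − 1728 + 64 = 13327.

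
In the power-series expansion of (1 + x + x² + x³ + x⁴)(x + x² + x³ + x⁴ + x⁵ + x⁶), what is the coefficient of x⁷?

4

(1 + x + x² + x³ + x⁴) has coefficients 1,1,1,1,1 for degrees 0…4.
(x + x² + x³ + x⁴ + x⁵ + x⁶) has coefficients 0,1,1,1,1,1,1,0 for degrees 0…7.
[x⁷] = 1·0 + 1·1 + 1·1 + 1·1 + 1·1 = 4.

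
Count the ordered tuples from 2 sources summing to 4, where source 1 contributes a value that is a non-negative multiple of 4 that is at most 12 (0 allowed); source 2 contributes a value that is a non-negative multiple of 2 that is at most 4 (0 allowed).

The generating function for the choices is (1 + q^4 + q^8 + q^12)·(1 + q^2 + q^4); the count is [q^4].
(1 + q^4 + q^8 + q^12) has coefficients 1,0,0,0,1 for degrees 0…4.
(1 + q^2 + q^4) has coefficients 1,0,1,0,1 for degrees 0…4.
[q^4] = 1·1 + 1·1 = 2.

2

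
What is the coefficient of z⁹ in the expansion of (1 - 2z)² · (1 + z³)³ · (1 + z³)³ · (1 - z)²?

(1 - 2z)² has coefficients 1,-4,4 for degrees 0…2.
(1 + z³)³ has coefficients 1,0,0,3,0,0,3,0,0,1 for degrees 0…9.
Multiplying by (1 + z³)³ gives running coefficients 1,0,0,6,0,0,15,0,0,20 for degrees 0…9.
Finally multiplying by (1 - z)², the product of all factors after the first has coefficients 1,-2,1,6,-12,6,15,-30,15,20 for degrees 0…9.
[z⁹] = 1·20 − 4·15 + 4·(-30) = -160.

-160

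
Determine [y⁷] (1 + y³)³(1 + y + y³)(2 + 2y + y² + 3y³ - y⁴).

(1 + y³)³ has coefficients 1,0,0,3,0,0,3,0 for degrees 0…7.
(1 + y + y³) has coefficients 1,1,0,1,0,0,0,0 for degrees 0…7.
Finally multiplying by (2 + 2y + y² + 3y³ - y⁴), the product of all factors after the first has coefficients 2,4,3,6,4,0,3,-1 for degrees 0…7.
[y⁷] = 1·(-1) + 3·4 + 3·4 = 23.

23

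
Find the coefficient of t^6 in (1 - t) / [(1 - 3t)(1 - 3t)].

The denominator gives the recurrence a_n = 6a_(n−1) − 9a_(n−2) for n ≥ 2; the numerator fixes a_0 = 1, a_1 = 5.
Iterating: 1, 5, 21, 81, 297, 1053, 3645, so a_6 = 3645.

3645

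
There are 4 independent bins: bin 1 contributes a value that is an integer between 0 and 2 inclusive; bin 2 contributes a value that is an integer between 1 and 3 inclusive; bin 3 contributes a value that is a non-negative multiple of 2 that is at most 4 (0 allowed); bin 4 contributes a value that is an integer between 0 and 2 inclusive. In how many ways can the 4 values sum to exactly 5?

The generating function for the choices is (1 + q + q²)·(q + q² + q³)·(1 + q² + q⁴)·(1 + q + q²); the count is [q⁵].
(1 + q + q²) has coefficients 1,1,1 for degrees 0…2.
(q + q² + q³) has coefficients 0,1,1,1,0,0 for degrees 0…5.
Multiplying by (1 + q² + q⁴) gives running coefficients 0,1,1,2,1,2 for degrees 0…5.
Finally multiplying by (1 + q + q²), the product of all factors after the first has coefficients 0,1,2,4,4,5 for degrees 0…5.
[q⁵] = 1·5 + 1·4 + 1·4 = 13.

13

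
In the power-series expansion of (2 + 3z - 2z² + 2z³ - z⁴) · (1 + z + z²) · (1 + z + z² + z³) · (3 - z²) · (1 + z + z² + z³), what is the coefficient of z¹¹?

-3

(2 + 3z - 2z² + 2z³ - z⁴) has coefficients 2,3,-2,2,-1 for degrees 0…4.
(1 + z + z²) has coefficients 1,1,1,0,0,0,0,0,0,0,0,0 for degrees 0…11.
Multiplying by (1 + z + z² + z³) gives running coefficients 1,2,3,3,2,1,0,0,0,0,0,0 for degrees 0…11.
Multiplying by (3 - z²) gives running coefficients 3,6,8,7,3,0,-2,-1,0,0,0,0 for degrees 0…11.
Finally multiplying by (1 + z + z² + z³), the product of all factors after the first has coefficients 3,9,17,24,24,18,8,0,-3,-3,-1,0 for degrees 0…11.
[z¹¹] = 2·0 + 3·(-1) − 2·(-3) + 2·(-3) − 1·0 = -3.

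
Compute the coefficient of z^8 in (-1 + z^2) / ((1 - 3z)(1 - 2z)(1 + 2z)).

-10344

Partial fractions give a closed form: a_n = (-8/5)·3^n + (3/4)·2^n + (-3/20)·(-2)^n.
At n = 8: a_8 = -10344.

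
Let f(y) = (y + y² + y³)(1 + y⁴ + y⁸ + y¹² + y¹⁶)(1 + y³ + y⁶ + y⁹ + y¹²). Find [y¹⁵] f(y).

(y + y² + y³) has coefficients 0,1,1,1 for degrees 0…3.
(1 + y⁴ + y⁸ + y¹² + y¹⁶) has coefficients 1,0,0,0,1,0,0,0,1,0,0,0,1,0,0,0 for degrees 0…15.
Finally multiplying by (1 + y³ + y⁶ + y⁹ + y¹²), the product of all factors after the first has coefficients 1,0,0,1,1,0,1,1,1,1,1,1,2,1,1,1 for degrees 0…15.
[y¹⁵] = 1·1 + 1·1 + 1·2 = 4.

4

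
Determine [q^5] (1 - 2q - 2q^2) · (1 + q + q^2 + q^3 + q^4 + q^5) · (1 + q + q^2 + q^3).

-12

(1 - 2q - 2q^2) has coefficients 1,-2,-2 for degrees 0…2.
(1 + q + q^2 + q^3 + q^4 + q^5) has coefficients 1,1,1,1,1,1 for degrees 0…5.
Finally multiplying by (1 + q + q^2 + q^3), the product of all factors after the first has coefficients 1,2,3,4,4,4 for degrees 0…5.
[q^5] = 1·4 − 2·4 − 2·4 = -12.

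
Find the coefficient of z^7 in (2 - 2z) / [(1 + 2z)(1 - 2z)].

Partial fractions give a closed form: a_n = (3/2)·(-2)^n + (1/2)·2^n.
At n = 7: a_7 = -128.

-128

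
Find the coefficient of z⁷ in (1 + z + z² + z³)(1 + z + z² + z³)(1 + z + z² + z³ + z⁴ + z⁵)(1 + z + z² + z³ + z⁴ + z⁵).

72

(1 + z + z² + z³) has coefficients 1,1,1,1 for degrees 0…3.
(1 + z + z² + z³) has coefficients 1,1,1,1,0,0,0,0 for degrees 0…7.
Multiplying by (1 + z + z² + z³ + z⁴ + z⁵) gives running coefficients 1,2,3,4,4,4,3,2 for degrees 0…7.
Finally multiplying by (1 + z + z² + z³ + z⁴ + z⁵), the product of all factors after the first has coefficients 1,3,6,10,14,18,20,20 for degrees 0…7.
[z⁷] = 1·20 + 1·20 + 1·18 + 1·14 = 72.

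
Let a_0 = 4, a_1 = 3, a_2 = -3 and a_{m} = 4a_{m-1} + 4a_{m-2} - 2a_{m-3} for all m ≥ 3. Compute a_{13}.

-59482448

The ordinary generating function has denominator 1 - 4y - 4y^2 + 2y^3.
Iterating the recurrence: a_0,…,a_{13} = 4, 3, -3, -8, -50, -226, -1088, -5156, -24524, -116544, -553960, -2632968, -12514624, -59482448.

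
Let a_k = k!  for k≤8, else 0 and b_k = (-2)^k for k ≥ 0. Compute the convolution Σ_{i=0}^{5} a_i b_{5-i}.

64

Write out a_i and b_{5-i} for i = 0,…,5 and sum the products.
Σ = 1·(-32) + 1·16 + 2·(-8) + 6·4 + 24·(-2) + 120·1 = 64.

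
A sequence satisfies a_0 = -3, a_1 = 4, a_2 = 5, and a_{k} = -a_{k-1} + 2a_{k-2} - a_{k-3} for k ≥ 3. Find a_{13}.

2713

The ordinary generating function has denominator 1 + y - 2y^2 + y^3.
Iterating the recurrence: a_0,…,a_{13} = -3, 4, 5, 6, 0, 7, -13, 27, -60, 127, -274, 588, -1263, 2713.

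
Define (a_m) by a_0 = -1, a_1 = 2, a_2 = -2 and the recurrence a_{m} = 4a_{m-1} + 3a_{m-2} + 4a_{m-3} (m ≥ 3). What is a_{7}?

The ordinary generating function has denominator 1 - 4q - 3q^2 - 4q^3.
Iterating the recurrence: a_0,…,a_{7} = -1, 2, -2, -6, -22, -114, -546, -2614.

-2614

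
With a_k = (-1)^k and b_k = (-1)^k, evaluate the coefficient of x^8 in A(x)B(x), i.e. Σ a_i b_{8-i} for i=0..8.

Write out a_i and b_{8-i} for i = 0,…,8 and sum the products.
Σ = 1·1 − 1·(-1) + 1·1 − 1·(-1) + 1·1 − 1·(-1) + 1·1 − 1·(-1) + 1·1 = 9.

9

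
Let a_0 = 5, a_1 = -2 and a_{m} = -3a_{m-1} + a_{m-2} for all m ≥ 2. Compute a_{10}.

The ordinary generating function has denominator 1 + 3y - y^2.
Iterating the recurrence: a_0,…,a_{10} = 5, -2, 11, -35, 116, -383, 1265, -4178, 13799, -45575, 150524.

150524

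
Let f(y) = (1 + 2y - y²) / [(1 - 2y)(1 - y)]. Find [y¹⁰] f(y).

3582

The denominator gives the recurrence a_n = 3a_(n−1) − 2a_(n−2) for n ≥ 3; the numerator fixes a_0 = 1, a_1 = 5, a_2 = 12.
Iterating: 1, 5, 12, 26, 54, 110, 222, 446, 894, 1790, 3582, so a_10 = 3582.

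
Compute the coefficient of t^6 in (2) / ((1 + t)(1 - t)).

2

Partial fractions give a closed form: a_n = (1)·(-1)^n + (1)·1^n.
At n = 6: a_6 = 2.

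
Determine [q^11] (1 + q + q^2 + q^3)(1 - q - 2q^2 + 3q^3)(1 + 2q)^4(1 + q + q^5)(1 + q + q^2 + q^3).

(1 + q + q^2 + q^3) has coefficients 1,1,1,1 for degrees 0…3.
(1 - q - 2q^2 + 3q^3) has coefficients 1,-1,-2,3,0,0,0,0,0,0,0,0 for degrees 0…11.
Multiplying by (1 + 2q)^4 gives running coefficients 1,7,14,-5,-40,-8,64,48,0,0,0,0 for degrees 0…11.
Multiplying by (1 + q + q^5) gives running coefficients 1,8,21,9,-45,-47,63,126,43,-40,-8,64 for degrees 0…11.
Finally multiplying by (1 + q + q^2 + q^3), the product of all factors after the first has coefficients 1,9,30,39,-7,-62,-20,97,185,192,121,59 for degrees 0…11.
[q^11] = 1·59 + 1·121 + 1·192 + 1·185 = 557.

557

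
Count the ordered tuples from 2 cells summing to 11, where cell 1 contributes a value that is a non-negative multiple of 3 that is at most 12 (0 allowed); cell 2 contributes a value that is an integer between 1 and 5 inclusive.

2

The generating function for the choices is (1 + y^3 + y^6 + y^9 + y^12)·(y + y^2 + y^3 + y^4 + y^5); the count is [y^11].
(1 + y^3 + y^6 + y^9 + y^12) has coefficients 1,0,0,1,0,0,1,0,0,1,0,0 for degrees 0…11.
(y + y^2 + y^3 + y^4 + y^5) has coefficients 0,1,1,1,1,1,0,0,0,0,0,0 for degrees 0…11.
[y^11] = 1·0 + 1·0 + 1·1 + 1·1 = 2.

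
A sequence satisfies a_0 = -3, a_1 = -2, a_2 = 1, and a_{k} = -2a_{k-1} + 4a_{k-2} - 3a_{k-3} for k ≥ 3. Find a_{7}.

-386

The ordinary generating function has denominator 1 + 2t - 4t^2 + 3t^3.
Iterating the recurrence: a_0,…,a_{7} = -3, -2, 1, -1, 12, -31, 113, -386.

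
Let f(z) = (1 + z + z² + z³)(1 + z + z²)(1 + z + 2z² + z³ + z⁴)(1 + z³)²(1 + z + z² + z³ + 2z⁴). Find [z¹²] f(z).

171

(1 + z + z² + z³) has coefficients 1,1,1,1 for degrees 0…3.
(1 + z + z²) has coefficients 1,1,1,0,0,0,0,0,0,0,0,0,0 for degrees 0…12.
Multiplying by (1 + z + 2z² + z³ + z⁴) gives running coefficients 1,2,4,4,4,2,1,0,0,0,0,0,0 for degrees 0…12.
Multiplying by (1 + z³)² gives running coefficients 1,2,4,6,8,10,10,10,8,6,4,2,1 for degrees 0…12.
Finally multiplying by (1 + z + z² + z³ + 2z⁴), the product of all factors after the first has coefficients 1,3,7,13,22,32,42,50,54,54,48,40,29 for degrees 0…12.
[z¹²] = 1·29 + 1·40 + 1·48 + 1·54 = 171.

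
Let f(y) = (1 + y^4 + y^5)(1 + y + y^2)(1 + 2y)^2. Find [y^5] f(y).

6

(1 + y^4 + y^5) has coefficients 1,0,0,0,1,1 for degrees 0…5.
(1 + y + y^2) has coefficients 1,1,1,0,0,0 for degrees 0…5.
Finally multiplying by (1 + 2y)^2, the product of all factors after the first has coefficients 1,5,9,8,4,0 for degrees 0…5.
[y^5] = 1·0 + 1·5 + 1·1 = 6.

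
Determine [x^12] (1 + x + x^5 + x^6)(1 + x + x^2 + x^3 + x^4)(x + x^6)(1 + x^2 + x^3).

(1 + x + x^5 + x^6) has coefficients 1,1,0,0,0,1,1 for degrees 0…6.
(1 + x + x^2 + x^3 + x^4) has coefficients 1,1,1,1,1,0,0,0,0,0,0,0,0 for degrees 0…12.
Multiplying by (x + x^6) gives running coefficients 0,1,1,1,1,1,1,1,1,1,1,0,0 for degrees 0…12.
Finally multiplying by (1 + x^2 + x^3), the product of all factors after the first has coefficients 0,1,1,2,3,3,3,3,3,3,3,2,2 for degrees 0…12.
[x^12] = 1·2 + 1·2 + 1·3 + 1·3 = 10.

10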